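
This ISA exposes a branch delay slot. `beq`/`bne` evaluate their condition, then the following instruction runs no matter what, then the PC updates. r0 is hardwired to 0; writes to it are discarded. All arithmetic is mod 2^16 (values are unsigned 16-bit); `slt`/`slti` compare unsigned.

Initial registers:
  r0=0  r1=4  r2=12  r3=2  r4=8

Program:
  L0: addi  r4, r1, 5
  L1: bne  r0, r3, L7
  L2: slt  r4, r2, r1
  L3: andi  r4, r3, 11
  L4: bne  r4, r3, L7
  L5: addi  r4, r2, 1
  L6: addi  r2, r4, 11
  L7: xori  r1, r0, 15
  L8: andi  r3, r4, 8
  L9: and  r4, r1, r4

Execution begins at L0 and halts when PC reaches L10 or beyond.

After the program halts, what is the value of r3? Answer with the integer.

  step pc=0: addi  r4, r1, 5  regs=(0,4,12,2,9)
  step pc=1: bne  r0, r3, L7  cond=T  regs=(0,4,12,2,9)
  step pc=2: slt  r4, r2, r1  regs=(0,4,12,2,0)
  step pc=7: xori  r1, r0, 15  regs=(0,15,12,2,0)
  step pc=8: andi  r3, r4, 8  regs=(0,15,12,0,0)
  step pc=9: and  r4, r1, r4  regs=(0,15,12,0,0)

0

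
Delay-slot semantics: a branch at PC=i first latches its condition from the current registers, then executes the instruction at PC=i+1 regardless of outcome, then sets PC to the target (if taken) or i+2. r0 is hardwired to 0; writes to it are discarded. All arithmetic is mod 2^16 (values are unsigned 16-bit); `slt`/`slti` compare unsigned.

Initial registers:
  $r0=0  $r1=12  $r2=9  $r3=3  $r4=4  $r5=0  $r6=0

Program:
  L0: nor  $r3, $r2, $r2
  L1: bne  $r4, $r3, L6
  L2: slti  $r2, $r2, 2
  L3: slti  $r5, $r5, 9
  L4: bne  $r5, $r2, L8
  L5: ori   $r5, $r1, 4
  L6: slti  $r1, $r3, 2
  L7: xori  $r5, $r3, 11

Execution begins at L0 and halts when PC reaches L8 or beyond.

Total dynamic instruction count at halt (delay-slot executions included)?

[0] nor  $r3, $r2, $r2  →  {$r0:0, $r1:12, $r2:9, $r3:65526, $r4:4, $r5:0, $r6:0}
[1] bne  $r4, $r3, L6  →  {$r0:0, $r1:12, $r2:9, $r3:65526, $r4:4, $r5:0, $r6:0}  ⟨branch taken⟩
[2] slti  $r2, $r2, 2  →  {$r0:0, $r1:12, $r2:0, $r3:65526, $r4:4, $r5:0, $r6:0}
[6] slti  $r1, $r3, 2  →  {$r0:0, $r1:0, $r2:0, $r3:65526, $r4:4, $r5:0, $r6:0}
[7] xori  $r5, $r3, 11  →  {$r0:0, $r1:0, $r2:0, $r3:65526, $r4:4, $r5:65533, $r6:0}

5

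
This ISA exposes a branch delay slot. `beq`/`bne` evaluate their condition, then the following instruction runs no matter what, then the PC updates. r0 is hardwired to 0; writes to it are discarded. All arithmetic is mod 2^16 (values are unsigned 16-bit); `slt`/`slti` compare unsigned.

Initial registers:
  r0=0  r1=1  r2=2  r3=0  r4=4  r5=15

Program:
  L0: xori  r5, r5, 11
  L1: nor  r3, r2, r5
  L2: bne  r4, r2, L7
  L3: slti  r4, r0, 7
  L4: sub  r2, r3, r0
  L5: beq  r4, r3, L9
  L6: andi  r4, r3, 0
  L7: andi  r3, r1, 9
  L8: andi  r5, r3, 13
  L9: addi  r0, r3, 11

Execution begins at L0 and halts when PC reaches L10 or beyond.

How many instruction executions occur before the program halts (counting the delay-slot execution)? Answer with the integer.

  step pc=0: xori  r5, r5, 11  regs=(0,1,2,0,4,4)
  step pc=1: nor  r3, r2, r5  regs=(0,1,2,65529,4,4)
  step pc=2: bne  r4, r2, L7  cond=T  regs=(0,1,2,65529,4,4)
  step pc=3: slti  r4, r0, 7  regs=(0,1,2,65529,1,4)
  step pc=7: andi  r3, r1, 9  regs=(0,1,2,1,1,4)
  step pc=8: andi  r5, r3, 13  regs=(0,1,2,1,1,1)
  step pc=9: addi  r0, r3, 11  regs=(0,1,2,1,1,1)

7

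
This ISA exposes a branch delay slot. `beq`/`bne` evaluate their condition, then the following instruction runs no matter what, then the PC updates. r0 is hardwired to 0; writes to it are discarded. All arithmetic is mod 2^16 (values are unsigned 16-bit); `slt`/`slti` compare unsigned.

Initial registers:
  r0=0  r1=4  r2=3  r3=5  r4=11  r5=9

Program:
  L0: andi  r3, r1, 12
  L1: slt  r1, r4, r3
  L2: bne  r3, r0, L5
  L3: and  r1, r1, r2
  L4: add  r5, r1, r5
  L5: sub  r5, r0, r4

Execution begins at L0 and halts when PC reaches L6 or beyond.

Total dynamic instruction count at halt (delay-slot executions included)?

[0] andi  r3, r1, 12  →  {r0:0, r1:4, r2:3, r3:4, r4:11, r5:9}
[1] slt  r1, r4, r3  →  {r0:0, r1:0, r2:3, r3:4, r4:11, r5:9}
[2] bne  r3, r0, L5  →  {r0:0, r1:0, r2:3, r3:4, r4:11, r5:9}  ⟨branch taken⟩
[3] and  r1, r1, r2  →  {r0:0, r1:0, r2:3, r3:4, r4:11, r5:9}
[5] sub  r5, r0, r4  →  {r0:0, r1:0, r2:3, r3:4, r4:11, r5:65525}

5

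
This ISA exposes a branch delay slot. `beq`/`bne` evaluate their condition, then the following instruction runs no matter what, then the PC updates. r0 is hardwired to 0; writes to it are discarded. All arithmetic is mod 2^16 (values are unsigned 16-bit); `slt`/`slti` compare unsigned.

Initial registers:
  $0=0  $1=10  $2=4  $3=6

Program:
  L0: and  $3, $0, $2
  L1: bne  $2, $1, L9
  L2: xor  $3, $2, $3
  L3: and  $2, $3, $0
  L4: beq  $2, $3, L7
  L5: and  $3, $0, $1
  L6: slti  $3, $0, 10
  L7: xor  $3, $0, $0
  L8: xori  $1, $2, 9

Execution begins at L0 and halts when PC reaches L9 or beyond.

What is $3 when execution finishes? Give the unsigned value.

PC=0  and  $3, $0, $2        | $0=0 $1=10 $2=4 $3=0
PC=1  bne  $2, $1, L9        | $0=0 $1=10 $2=4 $3=0  [TAKEN]
PC=2  xor  $3, $2, $3        | $0=0 $1=10 $2=4 $3=4

4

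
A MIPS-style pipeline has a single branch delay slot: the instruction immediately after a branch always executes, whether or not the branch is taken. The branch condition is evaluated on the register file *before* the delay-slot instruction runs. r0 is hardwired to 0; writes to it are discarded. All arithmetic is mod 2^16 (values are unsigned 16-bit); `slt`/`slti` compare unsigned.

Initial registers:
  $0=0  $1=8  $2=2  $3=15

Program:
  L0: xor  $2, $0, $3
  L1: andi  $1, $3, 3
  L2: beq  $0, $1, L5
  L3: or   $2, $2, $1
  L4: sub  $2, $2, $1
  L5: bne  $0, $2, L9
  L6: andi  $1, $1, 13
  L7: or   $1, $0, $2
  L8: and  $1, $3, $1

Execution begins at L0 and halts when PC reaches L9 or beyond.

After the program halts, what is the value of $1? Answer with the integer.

PC=0  xor  $2, $0, $3        | $0=0 $1=8 $2=15 $3=15
PC=1  andi  $1, $3, 3        | $0=0 $1=3 $2=15 $3=15
PC=2  beq  $0, $1, L5        | $0=0 $1=3 $2=15 $3=15  [not taken]
PC=3  or   $2, $2, $1        | $0=0 $1=3 $2=15 $3=15
PC=4  sub  $2, $2, $1        | $0=0 $1=3 $2=12 $3=15
PC=5  bne  $0, $2, L9        | $0=0 $1=3 $2=12 $3=15  [TAKEN]
PC=6  andi  $1, $1, 13       | $0=0 $1=1 $2=12 $3=15

1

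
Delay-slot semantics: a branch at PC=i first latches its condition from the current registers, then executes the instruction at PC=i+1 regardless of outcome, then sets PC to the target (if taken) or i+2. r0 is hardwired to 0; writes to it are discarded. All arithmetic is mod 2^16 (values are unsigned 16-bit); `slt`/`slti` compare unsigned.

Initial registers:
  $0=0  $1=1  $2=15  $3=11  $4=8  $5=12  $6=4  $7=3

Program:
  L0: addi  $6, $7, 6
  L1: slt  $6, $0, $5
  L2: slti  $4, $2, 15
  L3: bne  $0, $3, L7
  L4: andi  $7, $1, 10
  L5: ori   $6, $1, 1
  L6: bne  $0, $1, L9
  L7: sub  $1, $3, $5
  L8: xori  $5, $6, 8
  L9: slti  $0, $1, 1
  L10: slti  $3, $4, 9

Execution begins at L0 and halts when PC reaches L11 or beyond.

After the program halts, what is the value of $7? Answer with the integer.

0

  step pc=0: addi  $6, $7, 6  regs=(0,1,15,11,8,12,9,3)
  step pc=1: slt  $6, $0, $5  regs=(0,1,15,11,8,12,1,3)
  step pc=2: slti  $4, $2, 15  regs=(0,1,15,11,0,12,1,3)
  step pc=3: bne  $0, $3, L7  cond=T  regs=(0,1,15,11,0,12,1,3)
  step pc=4: andi  $7, $1, 10  regs=(0,1,15,11,0,12,1,0)
  step pc=7: sub  $1, $3, $5  regs=(0,65535,15,11,0,12,1,0)
  step pc=8: xori  $5, $6, 8  regs=(0,65535,15,11,0,9,1,0)
  step pc=9: slti  $0, $1, 1  regs=(0,65535,15,11,0,9,1,0)
  step pc=10: slti  $3, $4, 9  regs=(0,65535,15,1,0,9,1,0)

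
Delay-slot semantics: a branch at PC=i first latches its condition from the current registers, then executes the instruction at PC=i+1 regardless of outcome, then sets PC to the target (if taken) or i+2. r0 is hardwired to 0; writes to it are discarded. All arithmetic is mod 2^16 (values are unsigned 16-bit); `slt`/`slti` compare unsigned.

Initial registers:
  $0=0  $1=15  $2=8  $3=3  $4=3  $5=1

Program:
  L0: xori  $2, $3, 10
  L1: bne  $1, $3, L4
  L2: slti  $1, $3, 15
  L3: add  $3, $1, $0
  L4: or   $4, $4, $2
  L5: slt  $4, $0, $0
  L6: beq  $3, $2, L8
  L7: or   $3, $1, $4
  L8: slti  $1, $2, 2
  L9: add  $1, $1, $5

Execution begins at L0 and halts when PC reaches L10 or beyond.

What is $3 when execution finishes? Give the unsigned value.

1

PC=0  xori  $2, $3, 10       | $0=0 $1=15 $2=9 $3=3 $4=3 $5=1
PC=1  bne  $1, $3, L4        | $0=0 $1=15 $2=9 $3=3 $4=3 $5=1  [TAKEN]
PC=2  slti  $1, $3, 15       | $0=0 $1=1 $2=9 $3=3 $4=3 $5=1
PC=4  or   $4, $4, $2        | $0=0 $1=1 $2=9 $3=3 $4=11 $5=1
PC=5  slt  $4, $0, $0        | $0=0 $1=1 $2=9 $3=3 $4=0 $5=1
PC=6  beq  $3, $2, L8        | $0=0 $1=1 $2=9 $3=3 $4=0 $5=1  [not taken]
PC=7  or   $3, $1, $4        | $0=0 $1=1 $2=9 $3=1 $4=0 $5=1
PC=8  slti  $1, $2, 2        | $0=0 $1=0 $2=9 $3=1 $4=0 $5=1
PC=9  add  $1, $1, $5        | $0=0 $1=1 $2=9 $3=1 $4=0 $5=1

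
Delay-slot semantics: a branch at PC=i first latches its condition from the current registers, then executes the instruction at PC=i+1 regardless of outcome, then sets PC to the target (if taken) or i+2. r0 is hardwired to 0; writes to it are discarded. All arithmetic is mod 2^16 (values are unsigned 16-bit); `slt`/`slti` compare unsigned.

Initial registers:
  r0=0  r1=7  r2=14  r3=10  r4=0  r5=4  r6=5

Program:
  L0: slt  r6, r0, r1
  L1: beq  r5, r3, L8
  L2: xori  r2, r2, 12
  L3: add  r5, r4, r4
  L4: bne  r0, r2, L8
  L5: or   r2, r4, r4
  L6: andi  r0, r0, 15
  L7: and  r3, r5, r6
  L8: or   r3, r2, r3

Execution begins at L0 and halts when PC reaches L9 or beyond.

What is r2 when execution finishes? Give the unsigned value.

0

[0] slt  r6, r0, r1  →  {r0:0, r1:7, r2:14, r3:10, r4:0, r5:4, r6:1}
[1] beq  r5, r3, L8  →  {r0:0, r1:7, r2:14, r3:10, r4:0, r5:4, r6:1}  ⟨branch fallthrough⟩
[2] xori  r2, r2, 12  →  {r0:0, r1:7, r2:2, r3:10, r4:0, r5:4, r6:1}
[3] add  r5, r4, r4  →  {r0:0, r1:7, r2:2, r3:10, r4:0, r5:0, r6:1}
[4] bne  r0, r2, L8  →  {r0:0, r1:7, r2:2, r3:10, r4:0, r5:0, r6:1}  ⟨branch taken⟩
[5] or   r2, r4, r4  →  {r0:0, r1:7, r2:0, r3:10, r4:0, r5:0, r6:1}
[8] or   r3, r2, r3  →  {r0:0, r1:7, r2:0, r3:10, r4:0, r5:0, r6:1}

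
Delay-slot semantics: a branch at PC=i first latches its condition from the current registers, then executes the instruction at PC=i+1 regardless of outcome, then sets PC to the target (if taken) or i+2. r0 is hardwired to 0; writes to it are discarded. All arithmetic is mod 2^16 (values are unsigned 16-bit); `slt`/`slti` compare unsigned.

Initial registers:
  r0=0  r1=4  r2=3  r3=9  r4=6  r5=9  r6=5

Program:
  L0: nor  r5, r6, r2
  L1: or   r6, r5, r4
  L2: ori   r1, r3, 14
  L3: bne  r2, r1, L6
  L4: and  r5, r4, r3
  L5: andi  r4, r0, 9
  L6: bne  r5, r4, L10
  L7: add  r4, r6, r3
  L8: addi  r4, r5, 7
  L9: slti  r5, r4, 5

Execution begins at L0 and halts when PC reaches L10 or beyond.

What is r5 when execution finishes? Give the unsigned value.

[0] nor  r5, r6, r2  →  {r0:0, r1:4, r2:3, r3:9, r4:6, r5:65528, r6:5}
[1] or   r6, r5, r4  →  {r0:0, r1:4, r2:3, r3:9, r4:6, r5:65528, r6:65534}
[2] ori   r1, r3, 14  →  {r0:0, r1:15, r2:3, r3:9, r4:6, r5:65528, r6:65534}
[3] bne  r2, r1, L6  →  {r0:0, r1:15, r2:3, r3:9, r4:6, r5:65528, r6:65534}  ⟨branch taken⟩
[4] and  r5, r4, r3  →  {r0:0, r1:15, r2:3, r3:9, r4:6, r5:0, r6:65534}
[6] bne  r5, r4, L10  →  {r0:0, r1:15, r2:3, r3:9, r4:6, r5:0, r6:65534}  ⟨branch taken⟩
[7] add  r4, r6, r3  →  {r0:0, r1:15, r2:3, r3:9, r4:7, r5:0, r6:65534}

0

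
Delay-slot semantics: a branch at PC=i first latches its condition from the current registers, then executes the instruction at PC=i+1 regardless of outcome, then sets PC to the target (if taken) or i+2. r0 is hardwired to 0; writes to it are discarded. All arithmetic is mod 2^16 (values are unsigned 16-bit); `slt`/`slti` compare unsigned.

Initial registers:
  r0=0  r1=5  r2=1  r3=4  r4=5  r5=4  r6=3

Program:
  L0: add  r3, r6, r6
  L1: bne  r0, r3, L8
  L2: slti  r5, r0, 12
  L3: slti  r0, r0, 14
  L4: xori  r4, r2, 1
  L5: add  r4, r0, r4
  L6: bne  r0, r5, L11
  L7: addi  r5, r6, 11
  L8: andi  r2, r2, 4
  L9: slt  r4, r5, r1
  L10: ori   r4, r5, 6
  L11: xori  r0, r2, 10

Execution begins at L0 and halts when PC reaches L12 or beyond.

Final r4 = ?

7

PC=0  add  r3, r6, r6        | r0=0 r1=5 r2=1 r3=6 r4=5 r5=4 r6=3
PC=1  bne  r0, r3, L8        | r0=0 r1=5 r2=1 r3=6 r4=5 r5=4 r6=3  [TAKEN]
PC=2  slti  r5, r0, 12       | r0=0 r1=5 r2=1 r3=6 r4=5 r5=1 r6=3
PC=8  andi  r2, r2, 4        | r0=0 r1=5 r2=0 r3=6 r4=5 r5=1 r6=3
PC=9  slt  r4, r5, r1        | r0=0 r1=5 r2=0 r3=6 r4=1 r5=1 r6=3
PC=10 ori   r4, r5, 6        | r0=0 r1=5 r2=0 r3=6 r4=7 r5=1 r6=3
PC=11 xori  r0, r2, 10       | r0=0 r1=5 r2=0 r3=6 r4=7 r5=1 r6=3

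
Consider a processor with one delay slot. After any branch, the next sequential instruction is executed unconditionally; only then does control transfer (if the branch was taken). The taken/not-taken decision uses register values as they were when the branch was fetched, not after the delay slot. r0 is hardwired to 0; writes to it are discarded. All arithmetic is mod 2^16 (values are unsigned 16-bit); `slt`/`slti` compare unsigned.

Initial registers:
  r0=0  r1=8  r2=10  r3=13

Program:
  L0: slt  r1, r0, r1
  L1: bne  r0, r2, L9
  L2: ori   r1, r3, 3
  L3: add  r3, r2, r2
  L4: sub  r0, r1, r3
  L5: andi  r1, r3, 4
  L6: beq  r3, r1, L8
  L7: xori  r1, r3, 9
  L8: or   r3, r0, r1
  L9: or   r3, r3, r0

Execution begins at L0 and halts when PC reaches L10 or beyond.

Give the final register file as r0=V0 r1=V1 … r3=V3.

PC=0  slt  r1, r0, r1        | r0=0 r1=1 r2=10 r3=13
PC=1  bne  r0, r2, L9        | r0=0 r1=1 r2=10 r3=13  [TAKEN]
PC=2  ori   r1, r3, 3        | r0=0 r1=15 r2=10 r3=13
PC=9  or   r3, r3, r0        | r0=0 r1=15 r2=10 r3=13

r0=0 r1=15 r2=10 r3=13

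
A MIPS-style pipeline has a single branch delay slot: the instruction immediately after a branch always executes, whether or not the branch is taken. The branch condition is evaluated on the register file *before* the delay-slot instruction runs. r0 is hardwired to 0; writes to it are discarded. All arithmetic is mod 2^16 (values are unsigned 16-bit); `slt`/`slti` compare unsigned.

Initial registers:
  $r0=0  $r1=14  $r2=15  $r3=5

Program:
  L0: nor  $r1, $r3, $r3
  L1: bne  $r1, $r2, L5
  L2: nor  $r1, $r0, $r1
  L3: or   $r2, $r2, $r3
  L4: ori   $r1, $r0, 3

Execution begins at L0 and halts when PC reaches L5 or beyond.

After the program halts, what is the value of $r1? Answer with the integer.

5

PC=0  nor  $r1, $r3, $r3     | $r0=0 $r1=65530 $r2=15 $r3=5
PC=1  bne  $r1, $r2, L5      | $r0=0 $r1=65530 $r2=15 $r3=5  [TAKEN]
PC=2  nor  $r1, $r0, $r1     | $r0=0 $r1=5 $r2=15 $r3=5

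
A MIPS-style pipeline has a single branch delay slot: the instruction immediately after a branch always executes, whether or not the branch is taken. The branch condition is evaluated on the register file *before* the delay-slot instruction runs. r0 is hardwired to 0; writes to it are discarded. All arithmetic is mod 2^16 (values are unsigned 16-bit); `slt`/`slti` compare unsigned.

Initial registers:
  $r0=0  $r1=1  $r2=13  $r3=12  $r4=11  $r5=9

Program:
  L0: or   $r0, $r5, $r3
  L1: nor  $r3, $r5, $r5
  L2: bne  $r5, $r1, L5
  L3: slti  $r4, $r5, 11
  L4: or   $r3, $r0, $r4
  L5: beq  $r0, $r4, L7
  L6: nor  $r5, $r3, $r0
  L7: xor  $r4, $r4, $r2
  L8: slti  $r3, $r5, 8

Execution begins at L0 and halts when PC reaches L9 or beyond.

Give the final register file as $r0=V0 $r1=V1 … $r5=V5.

$r0=0 $r1=1 $r2=13 $r3=0 $r4=12 $r5=9

  step pc=0: or   $r0, $r5, $r3  regs=(0,1,13,12,11,9)
  step pc=1: nor  $r3, $r5, $r5  regs=(0,1,13,65526,11,9)
  step pc=2: bne  $r5, $r1, L5  cond=T  regs=(0,1,13,65526,11,9)
  step pc=3: slti  $r4, $r5, 11  regs=(0,1,13,65526,1,9)
  step pc=5: beq  $r0, $r4, L7  cond=F  regs=(0,1,13,65526,1,9)
  step pc=6: nor  $r5, $r3, $r0  regs=(0,1,13,65526,1,9)
  step pc=7: xor  $r4, $r4, $r2  regs=(0,1,13,65526,12,9)
  step pc=8: slti  $r3, $r5, 8  regs=(0,1,13,0,12,9)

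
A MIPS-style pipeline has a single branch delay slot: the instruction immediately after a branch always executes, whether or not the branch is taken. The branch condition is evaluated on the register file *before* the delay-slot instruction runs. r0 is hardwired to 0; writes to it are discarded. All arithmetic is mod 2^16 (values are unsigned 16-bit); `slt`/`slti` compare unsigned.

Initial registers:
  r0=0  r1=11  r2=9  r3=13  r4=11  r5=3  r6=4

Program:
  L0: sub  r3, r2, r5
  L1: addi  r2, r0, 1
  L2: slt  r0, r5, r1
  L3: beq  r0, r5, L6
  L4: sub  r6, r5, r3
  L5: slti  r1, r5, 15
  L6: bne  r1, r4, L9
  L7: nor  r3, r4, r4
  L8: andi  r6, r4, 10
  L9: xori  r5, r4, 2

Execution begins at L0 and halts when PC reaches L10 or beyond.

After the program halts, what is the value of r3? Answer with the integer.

65524

[0] sub  r3, r2, r5  →  {r0:0, r1:11, r2:9, r3:6, r4:11, r5:3, r6:4}
[1] addi  r2, r0, 1  →  {r0:0, r1:11, r2:1, r3:6, r4:11, r5:3, r6:4}
[2] slt  r0, r5, r1  →  {r0:0, r1:11, r2:1, r3:6, r4:11, r5:3, r6:4}
[3] beq  r0, r5, L6  →  {r0:0, r1:11, r2:1, r3:6, r4:11, r5:3, r6:4}  ⟨branch fallthrough⟩
[4] sub  r6, r5, r3  →  {r0:0, r1:11, r2:1, r3:6, r4:11, r5:3, r6:65533}
[5] slti  r1, r5, 15  →  {r0:0, r1:1, r2:1, r3:6, r4:11, r5:3, r6:65533}
[6] bne  r1, r4, L9  →  {r0:0, r1:1, r2:1, r3:6, r4:11, r5:3, r6:65533}  ⟨branch taken⟩
[7] nor  r3, r4, r4  →  {r0:0, r1:1, r2:1, r3:65524, r4:11, r5:3, r6:65533}
[9] xori  r5, r4, 2  →  {r0:0, r1:1, r2:1, r3:65524, r4:11, r5:9, r6:65533}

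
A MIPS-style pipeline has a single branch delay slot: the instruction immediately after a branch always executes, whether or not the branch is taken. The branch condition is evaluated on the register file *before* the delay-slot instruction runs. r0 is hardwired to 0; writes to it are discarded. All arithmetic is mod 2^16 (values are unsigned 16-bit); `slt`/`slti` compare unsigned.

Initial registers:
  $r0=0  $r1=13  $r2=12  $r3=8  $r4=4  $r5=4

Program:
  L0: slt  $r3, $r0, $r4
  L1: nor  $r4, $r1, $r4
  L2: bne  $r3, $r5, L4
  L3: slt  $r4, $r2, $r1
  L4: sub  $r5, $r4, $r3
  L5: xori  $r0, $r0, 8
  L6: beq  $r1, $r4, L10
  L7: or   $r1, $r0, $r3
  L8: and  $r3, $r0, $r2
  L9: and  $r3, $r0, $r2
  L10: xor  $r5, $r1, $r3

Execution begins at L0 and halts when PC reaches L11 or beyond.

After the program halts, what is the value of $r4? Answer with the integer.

  step pc=0: slt  $r3, $r0, $r4  regs=(0,13,12,1,4,4)
  step pc=1: nor  $r4, $r1, $r4  regs=(0,13,12,1,65522,4)
  step pc=2: bne  $r3, $r5, L4  cond=T  regs=(0,13,12,1,65522,4)
  step pc=3: slt  $r4, $r2, $r1  regs=(0,13,12,1,1,4)
  step pc=4: sub  $r5, $r4, $r3  regs=(0,13,12,1,1,0)
  step pc=5: xori  $r0, $r0, 8  regs=(0,13,12,1,1,0)
  step pc=6: beq  $r1, $r4, L10  cond=F  regs=(0,13,12,1,1,0)
  step pc=7: or   $r1, $r0, $r3  regs=(0,1,12,1,1,0)
  step pc=8: and  $r3, $r0, $r2  regs=(0,1,12,0,1,0)
  step pc=9: and  $r3, $r0, $r2  regs=(0,1,12,0,1,0)
  step pc=10: xor  $r5, $r1, $r3  regs=(0,1,12,0,1,1)

1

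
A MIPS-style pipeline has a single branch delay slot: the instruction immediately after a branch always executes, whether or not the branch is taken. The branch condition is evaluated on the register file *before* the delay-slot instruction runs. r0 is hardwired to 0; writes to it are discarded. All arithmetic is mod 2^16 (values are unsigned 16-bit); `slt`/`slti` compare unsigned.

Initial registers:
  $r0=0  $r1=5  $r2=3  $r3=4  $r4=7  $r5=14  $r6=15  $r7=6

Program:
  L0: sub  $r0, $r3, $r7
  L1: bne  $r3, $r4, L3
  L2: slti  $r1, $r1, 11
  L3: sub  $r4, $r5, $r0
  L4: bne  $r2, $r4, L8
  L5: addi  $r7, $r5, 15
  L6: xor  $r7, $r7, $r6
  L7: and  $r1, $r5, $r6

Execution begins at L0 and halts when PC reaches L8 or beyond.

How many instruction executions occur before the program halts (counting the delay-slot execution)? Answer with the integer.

6

PC=0  sub  $r0, $r3, $r7     | $r0=0 $r1=5 $r2=3 $r3=4 $r4=7 $r5=14 $r6=15 $r7=6
PC=1  bne  $r3, $r4, L3      | $r0=0 $r1=5 $r2=3 $r3=4 $r4=7 $r5=14 $r6=15 $r7=6  [TAKEN]
PC=2  slti  $r1, $r1, 11     | $r0=0 $r1=1 $r2=3 $r3=4 $r4=7 $r5=14 $r6=15 $r7=6
PC=3  sub  $r4, $r5, $r0     | $r0=0 $r1=1 $r2=3 $r3=4 $r4=14 $r5=14 $r6=15 $r7=6
PC=4  bne  $r2, $r4, L8      | $r0=0 $r1=1 $r2=3 $r3=4 $r4=14 $r5=14 $r6=15 $r7=6  [TAKEN]
PC=5  addi  $r7, $r5, 15     | $r0=0 $r1=1 $r2=3 $r3=4 $r4=14 $r5=14 $r6=15 $r7=29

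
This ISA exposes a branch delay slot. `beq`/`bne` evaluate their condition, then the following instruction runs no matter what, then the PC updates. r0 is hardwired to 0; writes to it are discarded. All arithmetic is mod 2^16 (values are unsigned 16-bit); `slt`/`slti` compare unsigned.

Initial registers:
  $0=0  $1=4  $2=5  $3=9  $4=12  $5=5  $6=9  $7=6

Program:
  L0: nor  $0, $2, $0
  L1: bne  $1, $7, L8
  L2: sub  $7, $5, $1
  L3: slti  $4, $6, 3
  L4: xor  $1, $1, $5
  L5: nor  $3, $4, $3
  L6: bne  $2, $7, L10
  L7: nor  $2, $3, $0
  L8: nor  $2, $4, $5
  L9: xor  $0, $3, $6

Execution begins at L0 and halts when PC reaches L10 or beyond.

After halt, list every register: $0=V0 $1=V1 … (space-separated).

PC=0  nor  $0, $2, $0        | $0=0 $1=4 $2=5 $3=9 $4=12 $5=5 $6=9 $7=6
PC=1  bne  $1, $7, L8        | $0=0 $1=4 $2=5 $3=9 $4=12 $5=5 $6=9 $7=6  [TAKEN]
PC=2  sub  $7, $5, $1        | $0=0 $1=4 $2=5 $3=9 $4=12 $5=5 $6=9 $7=1
PC=8  nor  $2, $4, $5        | $0=0 $1=4 $2=65522 $3=9 $4=12 $5=5 $6=9 $7=1
PC=9  xor  $0, $3, $6        | $0=0 $1=4 $2=65522 $3=9 $4=12 $5=5 $6=9 $7=1

$0=0 $1=4 $2=65522 $3=9 $4=12 $5=5 $6=9 $7=1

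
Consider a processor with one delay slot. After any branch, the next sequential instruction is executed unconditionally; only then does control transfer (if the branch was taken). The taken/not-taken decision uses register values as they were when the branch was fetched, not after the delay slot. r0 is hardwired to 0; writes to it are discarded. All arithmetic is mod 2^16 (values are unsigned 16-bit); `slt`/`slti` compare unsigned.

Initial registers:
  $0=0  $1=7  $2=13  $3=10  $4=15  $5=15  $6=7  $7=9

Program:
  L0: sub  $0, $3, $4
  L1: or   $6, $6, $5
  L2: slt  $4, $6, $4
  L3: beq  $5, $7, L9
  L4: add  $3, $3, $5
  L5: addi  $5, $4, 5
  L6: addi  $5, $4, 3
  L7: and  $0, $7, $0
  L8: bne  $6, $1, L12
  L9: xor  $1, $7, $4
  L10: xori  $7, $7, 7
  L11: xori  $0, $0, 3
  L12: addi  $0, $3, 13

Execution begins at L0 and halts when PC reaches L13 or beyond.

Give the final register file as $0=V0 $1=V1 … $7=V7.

  step pc=0: sub  $0, $3, $4  regs=(0,7,13,10,15,15,7,9)
  step pc=1: or   $6, $6, $5  regs=(0,7,13,10,15,15,15,9)
  step pc=2: slt  $4, $6, $4  regs=(0,7,13,10,0,15,15,9)
  step pc=3: beq  $5, $7, L9  cond=F  regs=(0,7,13,10,0,15,15,9)
  step pc=4: add  $3, $3, $5  regs=(0,7,13,25,0,15,15,9)
  step pc=5: addi  $5, $4, 5  regs=(0,7,13,25,0,5,15,9)
  step pc=6: addi  $5, $4, 3  regs=(0,7,13,25,0,3,15,9)
  step pc=7: and  $0, $7, $0  regs=(0,7,13,25,0,3,15,9)
  step pc=8: bne  $6, $1, L12  cond=T  regs=(0,7,13,25,0,3,15,9)
  step pc=9: xor  $1, $7, $4  regs=(0,9,13,25,0,3,15,9)
  step pc=12: addi  $0, $3, 13  regs=(0,9,13,25,0,3,15,9)

$0=0 $1=9 $2=13 $3=25 $4=0 $5=3 $6=15 $7=9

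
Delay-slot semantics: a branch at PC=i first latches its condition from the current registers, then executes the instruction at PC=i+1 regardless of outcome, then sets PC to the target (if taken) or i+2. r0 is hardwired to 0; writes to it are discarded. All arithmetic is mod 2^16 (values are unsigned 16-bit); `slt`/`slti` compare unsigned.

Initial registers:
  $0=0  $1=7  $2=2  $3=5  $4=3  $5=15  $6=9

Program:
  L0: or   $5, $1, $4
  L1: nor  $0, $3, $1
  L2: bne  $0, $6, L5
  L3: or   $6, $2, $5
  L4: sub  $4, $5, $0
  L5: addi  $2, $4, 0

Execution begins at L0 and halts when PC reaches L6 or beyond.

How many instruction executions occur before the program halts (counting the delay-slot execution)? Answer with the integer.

[0] or   $5, $1, $4  →  {$0:0, $1:7, $2:2, $3:5, $4:3, $5:7, $6:9}
[1] nor  $0, $3, $1  →  {$0:0, $1:7, $2:2, $3:5, $4:3, $5:7, $6:9}
[2] bne  $0, $6, L5  →  {$0:0, $1:7, $2:2, $3:5, $4:3, $5:7, $6:9}  ⟨branch taken⟩
[3] or   $6, $2, $5  →  {$0:0, $1:7, $2:2, $3:5, $4:3, $5:7, $6:7}
[5] addi  $2, $4, 0  →  {$0:0, $1:7, $2:3, $3:5, $4:3, $5:7, $6:7}

5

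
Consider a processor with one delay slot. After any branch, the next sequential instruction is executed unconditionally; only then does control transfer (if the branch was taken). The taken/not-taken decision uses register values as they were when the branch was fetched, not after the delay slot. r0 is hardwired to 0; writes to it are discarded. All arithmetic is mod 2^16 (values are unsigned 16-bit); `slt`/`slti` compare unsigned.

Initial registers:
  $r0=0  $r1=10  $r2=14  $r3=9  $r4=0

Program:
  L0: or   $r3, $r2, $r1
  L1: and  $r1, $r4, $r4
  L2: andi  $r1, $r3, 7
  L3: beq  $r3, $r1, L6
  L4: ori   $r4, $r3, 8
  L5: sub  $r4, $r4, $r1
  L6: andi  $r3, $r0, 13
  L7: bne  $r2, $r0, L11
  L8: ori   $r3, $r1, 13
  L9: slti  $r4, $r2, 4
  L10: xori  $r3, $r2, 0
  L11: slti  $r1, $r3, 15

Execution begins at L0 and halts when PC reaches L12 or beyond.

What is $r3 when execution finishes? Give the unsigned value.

#0 or   $r3, $r2, $r1 ; 0/10/14/14/0
#1 and  $r1, $r4, $r4 ; 0/0/14/14/0
#2 andi  $r1, $r3, 7 ; 0/6/14/14/0
#3 beq  $r3, $r1, L6 ; 0/6/14/14/0 ; →fallthru
#4 ori   $r4, $r3, 8 ; 0/6/14/14/14
#5 sub  $r4, $r4, $r1 ; 0/6/14/14/8
#6 andi  $r3, $r0, 13 ; 0/6/14/0/8
#7 bne  $r2, $r0, L11 ; 0/6/14/0/8 ; →target
#8 ori   $r3, $r1, 13 ; 0/6/14/15/8
#11 slti  $r1, $r3, 15 ; 0/0/14/15/8

15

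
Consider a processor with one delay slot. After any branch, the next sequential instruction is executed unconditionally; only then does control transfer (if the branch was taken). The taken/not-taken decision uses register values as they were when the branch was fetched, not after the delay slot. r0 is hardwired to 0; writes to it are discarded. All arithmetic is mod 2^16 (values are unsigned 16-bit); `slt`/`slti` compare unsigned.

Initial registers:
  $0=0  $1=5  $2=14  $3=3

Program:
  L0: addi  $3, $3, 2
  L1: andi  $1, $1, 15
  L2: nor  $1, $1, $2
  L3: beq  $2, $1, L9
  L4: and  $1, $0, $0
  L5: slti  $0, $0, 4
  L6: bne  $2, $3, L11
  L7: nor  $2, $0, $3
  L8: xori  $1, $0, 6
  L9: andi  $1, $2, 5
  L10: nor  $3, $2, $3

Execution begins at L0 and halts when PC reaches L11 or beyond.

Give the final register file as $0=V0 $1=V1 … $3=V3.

$0=0 $1=0 $2=65530 $3=5

  step pc=0: addi  $3, $3, 2  regs=(0,5,14,5)
  step pc=1: andi  $1, $1, 15  regs=(0,5,14,5)
  step pc=2: nor  $1, $1, $2  regs=(0,65520,14,5)
  step pc=3: beq  $2, $1, L9  cond=F  regs=(0,65520,14,5)
  step pc=4: and  $1, $0, $0  regs=(0,0,14,5)
  step pc=5: slti  $0, $0, 4  regs=(0,0,14,5)
  step pc=6: bne  $2, $3, L11  cond=T  regs=(0,0,14,5)
  step pc=7: nor  $2, $0, $3  regs=(0,0,65530,5)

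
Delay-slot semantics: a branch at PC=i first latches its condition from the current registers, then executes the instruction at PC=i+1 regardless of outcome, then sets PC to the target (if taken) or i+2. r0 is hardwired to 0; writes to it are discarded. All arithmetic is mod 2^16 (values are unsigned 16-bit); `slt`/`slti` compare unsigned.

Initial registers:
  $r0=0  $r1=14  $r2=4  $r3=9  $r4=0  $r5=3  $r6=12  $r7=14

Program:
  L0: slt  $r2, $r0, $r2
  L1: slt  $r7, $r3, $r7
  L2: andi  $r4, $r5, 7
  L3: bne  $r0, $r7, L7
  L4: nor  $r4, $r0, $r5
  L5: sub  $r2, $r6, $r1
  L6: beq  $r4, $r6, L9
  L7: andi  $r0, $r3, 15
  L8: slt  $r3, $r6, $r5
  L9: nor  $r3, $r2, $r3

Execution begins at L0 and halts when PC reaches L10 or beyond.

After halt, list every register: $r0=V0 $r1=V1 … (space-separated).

PC=0  slt  $r2, $r0, $r2     | $r0=0 $r1=14 $r2=1 $r3=9 $r4=0 $r5=3 $r6=12 $r7=14
PC=1  slt  $r7, $r3, $r7     | $r0=0 $r1=14 $r2=1 $r3=9 $r4=0 $r5=3 $r6=12 $r7=1
PC=2  andi  $r4, $r5, 7      | $r0=0 $r1=14 $r2=1 $r3=9 $r4=3 $r5=3 $r6=12 $r7=1
PC=3  bne  $r0, $r7, L7      | $r0=0 $r1=14 $r2=1 $r3=9 $r4=3 $r5=3 $r6=12 $r7=1  [TAKEN]
PC=4  nor  $r4, $r0, $r5     | $r0=0 $r1=14 $r2=1 $r3=9 $r4=65532 $r5=3 $r6=12 $r7=1
PC=7  andi  $r0, $r3, 15     | $r0=0 $r1=14 $r2=1 $r3=9 $r4=65532 $r5=3 $r6=12 $r7=1
PC=8  slt  $r3, $r6, $r5     | $r0=0 $r1=14 $r2=1 $r3=0 $r4=65532 $r5=3 $r6=12 $r7=1
PC=9  nor  $r3, $r2, $r3     | $r0=0 $r1=14 $r2=1 $r3=65534 $r4=65532 $r5=3 $r6=12 $r7=1

$r0=0 $r1=14 $r2=1 $r3=65534 $r4=65532 $r5=3 $r6=12 $r7=1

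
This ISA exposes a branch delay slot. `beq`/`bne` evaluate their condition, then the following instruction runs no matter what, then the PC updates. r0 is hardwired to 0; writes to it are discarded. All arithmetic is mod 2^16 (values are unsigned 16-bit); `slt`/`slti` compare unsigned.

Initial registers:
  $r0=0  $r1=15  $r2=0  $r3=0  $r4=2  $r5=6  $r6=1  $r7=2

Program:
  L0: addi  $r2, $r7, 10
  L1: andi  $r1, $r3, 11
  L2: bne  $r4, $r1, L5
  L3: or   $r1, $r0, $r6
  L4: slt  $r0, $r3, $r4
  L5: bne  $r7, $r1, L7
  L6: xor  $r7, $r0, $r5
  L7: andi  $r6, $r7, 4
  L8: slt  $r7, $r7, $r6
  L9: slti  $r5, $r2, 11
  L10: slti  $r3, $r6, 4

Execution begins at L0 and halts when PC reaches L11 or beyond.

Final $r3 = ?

PC=0  addi  $r2, $r7, 10     | $r0=0 $r1=15 $r2=12 $r3=0 $r4=2 $r5=6 $r6=1 $r7=2
PC=1  andi  $r1, $r3, 11     | $r0=0 $r1=0 $r2=12 $r3=0 $r4=2 $r5=6 $r6=1 $r7=2
PC=2  bne  $r4, $r1, L5      | $r0=0 $r1=0 $r2=12 $r3=0 $r4=2 $r5=6 $r6=1 $r7=2  [TAKEN]
PC=3  or   $r1, $r0, $r6     | $r0=0 $r1=1 $r2=12 $r3=0 $r4=2 $r5=6 $r6=1 $r7=2
PC=5  bne  $r7, $r1, L7      | $r0=0 $r1=1 $r2=12 $r3=0 $r4=2 $r5=6 $r6=1 $r7=2  [TAKEN]
PC=6  xor  $r7, $r0, $r5     | $r0=0 $r1=1 $r2=12 $r3=0 $r4=2 $r5=6 $r6=1 $r7=6
PC=7  andi  $r6, $r7, 4      | $r0=0 $r1=1 $r2=12 $r3=0 $r4=2 $r5=6 $r6=4 $r7=6
PC=8  slt  $r7, $r7, $r6     | $r0=0 $r1=1 $r2=12 $r3=0 $r4=2 $r5=6 $r6=4 $r7=0
PC=9  slti  $r5, $r2, 11     | $r0=0 $r1=1 $r2=12 $r3=0 $r4=2 $r5=0 $r6=4 $r7=0
PC=10 slti  $r3, $r6, 4      | $r0=0 $r1=1 $r2=12 $r3=0 $r4=2 $r5=0 $r6=4 $r7=0

0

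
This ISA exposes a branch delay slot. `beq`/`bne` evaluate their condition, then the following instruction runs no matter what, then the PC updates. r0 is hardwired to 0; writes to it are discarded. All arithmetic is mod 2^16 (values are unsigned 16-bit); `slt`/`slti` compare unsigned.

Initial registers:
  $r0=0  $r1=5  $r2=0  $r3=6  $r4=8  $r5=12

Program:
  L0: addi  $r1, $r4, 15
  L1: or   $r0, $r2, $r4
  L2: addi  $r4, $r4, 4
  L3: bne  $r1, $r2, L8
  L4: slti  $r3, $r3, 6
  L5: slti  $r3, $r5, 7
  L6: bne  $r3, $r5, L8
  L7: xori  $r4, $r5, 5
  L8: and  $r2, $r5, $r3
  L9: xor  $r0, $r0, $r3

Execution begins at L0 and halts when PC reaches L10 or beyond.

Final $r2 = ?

#0 addi  $r1, $r4, 15 ; 0/23/0/6/8/12
#1 or   $r0, $r2, $r4 ; 0/23/0/6/8/12
#2 addi  $r4, $r4, 4 ; 0/23/0/6/12/12
#3 bne  $r1, $r2, L8 ; 0/23/0/6/12/12 ; →target
#4 slti  $r3, $r3, 6 ; 0/23/0/0/12/12
#8 and  $r2, $r5, $r3 ; 0/23/0/0/12/12
#9 xor  $r0, $r0, $r3 ; 0/23/0/0/12/12

0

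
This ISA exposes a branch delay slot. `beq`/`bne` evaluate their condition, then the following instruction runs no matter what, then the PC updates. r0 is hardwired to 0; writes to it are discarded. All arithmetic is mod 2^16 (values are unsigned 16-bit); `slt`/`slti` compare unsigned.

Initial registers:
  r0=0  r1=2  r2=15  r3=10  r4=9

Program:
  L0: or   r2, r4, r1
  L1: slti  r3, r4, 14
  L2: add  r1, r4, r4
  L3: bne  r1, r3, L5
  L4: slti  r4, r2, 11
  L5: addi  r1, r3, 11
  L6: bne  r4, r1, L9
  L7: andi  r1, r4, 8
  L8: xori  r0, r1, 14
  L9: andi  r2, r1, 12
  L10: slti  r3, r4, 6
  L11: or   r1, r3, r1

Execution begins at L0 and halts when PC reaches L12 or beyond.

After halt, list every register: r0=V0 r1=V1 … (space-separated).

r0=0 r1=1 r2=0 r3=1 r4=0

[0] or   r2, r4, r1  →  {r0:0, r1:2, r2:11, r3:10, r4:9}
[1] slti  r3, r4, 14  →  {r0:0, r1:2, r2:11, r3:1, r4:9}
[2] add  r1, r4, r4  →  {r0:0, r1:18, r2:11, r3:1, r4:9}
[3] bne  r1, r3, L5  →  {r0:0, r1:18, r2:11, r3:1, r4:9}  ⟨branch taken⟩
[4] slti  r4, r2, 11  →  {r0:0, r1:18, r2:11, r3:1, r4:0}
[5] addi  r1, r3, 11  →  {r0:0, r1:12, r2:11, r3:1, r4:0}
[6] bne  r4, r1, L9  →  {r0:0, r1:12, r2:11, r3:1, r4:0}  ⟨branch taken⟩
[7] andi  r1, r4, 8  →  {r0:0, r1:0, r2:11, r3:1, r4:0}
[9] andi  r2, r1, 12  →  {r0:0, r1:0, r2:0, r3:1, r4:0}
[10] slti  r3, r4, 6  →  {r0:0, r1:0, r2:0, r3:1, r4:0}
[11] or   r1, r3, r1  →  {r0:0, r1:1, r2:0, r3:1, r4:0}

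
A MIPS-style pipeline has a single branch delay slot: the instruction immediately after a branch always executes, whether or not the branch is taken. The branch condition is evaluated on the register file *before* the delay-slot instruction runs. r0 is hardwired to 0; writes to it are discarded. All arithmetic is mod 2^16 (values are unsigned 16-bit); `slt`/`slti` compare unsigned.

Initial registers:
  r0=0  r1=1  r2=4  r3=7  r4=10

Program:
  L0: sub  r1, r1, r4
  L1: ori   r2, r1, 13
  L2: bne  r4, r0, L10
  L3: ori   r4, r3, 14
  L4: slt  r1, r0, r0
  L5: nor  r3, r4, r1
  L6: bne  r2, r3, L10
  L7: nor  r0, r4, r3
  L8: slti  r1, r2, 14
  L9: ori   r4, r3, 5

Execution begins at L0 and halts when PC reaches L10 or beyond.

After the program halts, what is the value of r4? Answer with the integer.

15

PC=0  sub  r1, r1, r4        | r0=0 r1=65527 r2=4 r3=7 r4=10
PC=1  ori   r2, r1, 13       | r0=0 r1=65527 r2=65535 r3=7 r4=10
PC=2  bne  r4, r0, L10       | r0=0 r1=65527 r2=65535 r3=7 r4=10  [TAKEN]
PC=3  ori   r4, r3, 14       | r0=0 r1=65527 r2=65535 r3=7 r4=15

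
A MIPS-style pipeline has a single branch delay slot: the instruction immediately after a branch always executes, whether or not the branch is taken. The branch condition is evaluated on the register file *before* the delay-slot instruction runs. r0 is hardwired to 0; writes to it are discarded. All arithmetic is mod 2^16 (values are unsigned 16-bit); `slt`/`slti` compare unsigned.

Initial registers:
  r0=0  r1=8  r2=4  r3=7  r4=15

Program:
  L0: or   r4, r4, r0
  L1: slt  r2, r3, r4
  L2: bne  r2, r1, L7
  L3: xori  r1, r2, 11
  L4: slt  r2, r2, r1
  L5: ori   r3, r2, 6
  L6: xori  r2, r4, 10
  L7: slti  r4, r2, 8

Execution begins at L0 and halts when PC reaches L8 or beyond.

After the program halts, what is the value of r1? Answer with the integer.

[0] or   r4, r4, r0  →  {r0:0, r1:8, r2:4, r3:7, r4:15}
[1] slt  r2, r3, r4  →  {r0:0, r1:8, r2:1, r3:7, r4:15}
[2] bne  r2, r1, L7  →  {r0:0, r1:8, r2:1, r3:7, r4:15}  ⟨branch taken⟩
[3] xori  r1, r2, 11  →  {r0:0, r1:10, r2:1, r3:7, r4:15}
[7] slti  r4, r2, 8  →  {r0:0, r1:10, r2:1, r3:7, r4:1}

10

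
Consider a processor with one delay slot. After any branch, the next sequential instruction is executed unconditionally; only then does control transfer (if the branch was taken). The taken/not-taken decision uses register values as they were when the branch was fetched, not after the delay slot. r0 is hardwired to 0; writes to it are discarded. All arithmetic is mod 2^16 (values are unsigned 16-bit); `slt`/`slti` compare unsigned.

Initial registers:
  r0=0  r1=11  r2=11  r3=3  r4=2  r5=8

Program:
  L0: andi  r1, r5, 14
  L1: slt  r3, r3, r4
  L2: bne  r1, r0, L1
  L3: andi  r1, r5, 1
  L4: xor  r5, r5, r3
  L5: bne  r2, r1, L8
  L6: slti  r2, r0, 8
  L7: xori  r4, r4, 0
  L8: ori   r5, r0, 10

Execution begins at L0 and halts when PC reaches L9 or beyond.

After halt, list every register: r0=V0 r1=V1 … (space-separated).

#0 andi  r1, r5, 14 ; 0/8/11/3/2/8
#1 slt  r3, r3, r4 ; 0/8/11/0/2/8
#2 bne  r1, r0, L1 ; 0/8/11/0/2/8 ; →target
#3 andi  r1, r5, 1 ; 0/0/11/0/2/8
#1 slt  r3, r3, r4 ; 0/0/11/1/2/8
#2 bne  r1, r0, L1 ; 0/0/11/1/2/8 ; →fallthru
#3 andi  r1, r5, 1 ; 0/0/11/1/2/8
#4 xor  r5, r5, r3 ; 0/0/11/1/2/9
#5 bne  r2, r1, L8 ; 0/0/11/1/2/9 ; →target
#6 slti  r2, r0, 8 ; 0/0/1/1/2/9
#8 ori   r5, r0, 10 ; 0/0/1/1/2/10

r0=0 r1=0 r2=1 r3=1 r4=2 r5=10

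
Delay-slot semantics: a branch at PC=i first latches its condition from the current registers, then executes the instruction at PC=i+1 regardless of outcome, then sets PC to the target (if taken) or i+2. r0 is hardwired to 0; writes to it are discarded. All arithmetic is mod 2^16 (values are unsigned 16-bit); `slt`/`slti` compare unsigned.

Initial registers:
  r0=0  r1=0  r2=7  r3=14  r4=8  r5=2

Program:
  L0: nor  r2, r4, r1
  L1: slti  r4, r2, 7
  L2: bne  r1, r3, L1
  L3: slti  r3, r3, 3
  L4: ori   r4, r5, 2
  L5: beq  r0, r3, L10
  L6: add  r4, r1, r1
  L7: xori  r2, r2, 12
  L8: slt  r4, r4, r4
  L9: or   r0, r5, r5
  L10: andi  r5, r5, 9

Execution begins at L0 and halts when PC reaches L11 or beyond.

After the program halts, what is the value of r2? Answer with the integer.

65531

  step pc=0: nor  r2, r4, r1  regs=(0,0,65527,14,8,2)
  step pc=1: slti  r4, r2, 7  regs=(0,0,65527,14,0,2)
  step pc=2: bne  r1, r3, L1  cond=T  regs=(0,0,65527,14,0,2)
  step pc=3: slti  r3, r3, 3  regs=(0,0,65527,0,0,2)
  step pc=1: slti  r4, r2, 7  regs=(0,0,65527,0,0,2)
  step pc=2: bne  r1, r3, L1  cond=F  regs=(0,0,65527,0,0,2)
  step pc=3: slti  r3, r3, 3  regs=(0,0,65527,1,0,2)
  step pc=4: ori   r4, r5, 2  regs=(0,0,65527,1,2,2)
  step pc=5: beq  r0, r3, L10  cond=F  regs=(0,0,65527,1,2,2)
  step pc=6: add  r4, r1, r1  regs=(0,0,65527,1,0,2)
  step pc=7: xori  r2, r2, 12  regs=(0,0,65531,1,0,2)
  step pc=8: slt  r4, r4, r4  regs=(0,0,65531,1,0,2)
  step pc=9: or   r0, r5, r5  regs=(0,0,65531,1,0,2)
  step pc=10: andi  r5, r5, 9  regs=(0,0,65531,1,0,0)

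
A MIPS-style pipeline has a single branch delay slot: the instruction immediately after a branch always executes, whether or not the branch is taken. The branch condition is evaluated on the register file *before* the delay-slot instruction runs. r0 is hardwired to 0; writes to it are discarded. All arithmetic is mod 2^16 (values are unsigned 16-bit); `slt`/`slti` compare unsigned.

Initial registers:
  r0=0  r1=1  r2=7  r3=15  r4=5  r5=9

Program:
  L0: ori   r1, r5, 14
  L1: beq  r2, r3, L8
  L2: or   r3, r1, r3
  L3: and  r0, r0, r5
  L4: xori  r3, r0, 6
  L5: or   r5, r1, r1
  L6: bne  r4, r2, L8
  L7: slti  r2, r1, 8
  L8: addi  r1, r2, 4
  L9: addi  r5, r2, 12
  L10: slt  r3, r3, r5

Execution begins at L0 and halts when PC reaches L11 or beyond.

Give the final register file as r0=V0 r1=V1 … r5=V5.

[0] ori   r1, r5, 14  →  {r0:0, r1:15, r2:7, r3:15, r4:5, r5:9}
[1] beq  r2, r3, L8  →  {r0:0, r1:15, r2:7, r3:15, r4:5, r5:9}  ⟨branch fallthrough⟩
[2] or   r3, r1, r3  →  {r0:0, r1:15, r2:7, r3:15, r4:5, r5:9}
[3] and  r0, r0, r5  →  {r0:0, r1:15, r2:7, r3:15, r4:5, r5:9}
[4] xori  r3, r0, 6  →  {r0:0, r1:15, r2:7, r3:6, r4:5, r5:9}
[5] or   r5, r1, r1  →  {r0:0, r1:15, r2:7, r3:6, r4:5, r5:15}
[6] bne  r4, r2, L8  →  {r0:0, r1:15, r2:7, r3:6, r4:5, r5:15}  ⟨branch taken⟩
[7] slti  r2, r1, 8  →  {r0:0, r1:15, r2:0, r3:6, r4:5, r5:15}
[8] addi  r1, r2, 4  →  {r0:0, r1:4, r2:0, r3:6, r4:5, r5:15}
[9] addi  r5, r2, 12  →  {r0:0, r1:4, r2:0, r3:6, r4:5, r5:12}
[10] slt  r3, r3, r5  →  {r0:0, r1:4, r2:0, r3:1, r4:5, r5:12}

r0=0 r1=4 r2=0 r3=1 r4=5 r5=12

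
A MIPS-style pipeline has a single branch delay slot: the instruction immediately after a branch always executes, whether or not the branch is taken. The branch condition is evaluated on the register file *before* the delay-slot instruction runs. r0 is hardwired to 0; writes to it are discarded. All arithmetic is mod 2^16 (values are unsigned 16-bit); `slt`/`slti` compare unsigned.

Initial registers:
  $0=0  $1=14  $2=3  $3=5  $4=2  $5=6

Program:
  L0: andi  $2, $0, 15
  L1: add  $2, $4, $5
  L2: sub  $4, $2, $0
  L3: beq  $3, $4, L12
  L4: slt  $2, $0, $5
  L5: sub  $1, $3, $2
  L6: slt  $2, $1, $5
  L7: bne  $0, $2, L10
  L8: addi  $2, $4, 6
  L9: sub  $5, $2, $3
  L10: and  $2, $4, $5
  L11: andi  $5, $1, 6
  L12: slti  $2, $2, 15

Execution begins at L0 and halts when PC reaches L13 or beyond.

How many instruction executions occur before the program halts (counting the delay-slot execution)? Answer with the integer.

12

PC=0  andi  $2, $0, 15       | $0=0 $1=14 $2=0 $3=5 $4=2 $5=6
PC=1  add  $2, $4, $5        | $0=0 $1=14 $2=8 $3=5 $4=2 $5=6
PC=2  sub  $4, $2, $0        | $0=0 $1=14 $2=8 $3=5 $4=8 $5=6
PC=3  beq  $3, $4, L12       | $0=0 $1=14 $2=8 $3=5 $4=8 $5=6  [not taken]
PC=4  slt  $2, $0, $5        | $0=0 $1=14 $2=1 $3=5 $4=8 $5=6
PC=5  sub  $1, $3, $2        | $0=0 $1=4 $2=1 $3=5 $4=8 $5=6
PC=6  slt  $2, $1, $5        | $0=0 $1=4 $2=1 $3=5 $4=8 $5=6
PC=7  bne  $0, $2, L10       | $0=0 $1=4 $2=1 $3=5 $4=8 $5=6  [TAKEN]
PC=8  addi  $2, $4, 6        | $0=0 $1=4 $2=14 $3=5 $4=8 $5=6
PC=10 and  $2, $4, $5        | $0=0 $1=4 $2=0 $3=5 $4=8 $5=6
PC=11 andi  $5, $1, 6        | $0=0 $1=4 $2=0 $3=5 $4=8 $5=4
PC=12 slti  $2, $2, 15       | $0=0 $1=4 $2=1 $3=5 $4=8 $5=4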